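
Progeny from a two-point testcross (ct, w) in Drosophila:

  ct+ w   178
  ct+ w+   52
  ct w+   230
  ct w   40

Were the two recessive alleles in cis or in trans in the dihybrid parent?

trans

The two most frequent classes are ct+ w (178) and ct w+ (230); these are the parental (non-recombinant) types.
So the F1 carried ct+ w on one chromosome and ct w+ on the other — the recessive alleles are on opposite chromosomes (trans / repulsion).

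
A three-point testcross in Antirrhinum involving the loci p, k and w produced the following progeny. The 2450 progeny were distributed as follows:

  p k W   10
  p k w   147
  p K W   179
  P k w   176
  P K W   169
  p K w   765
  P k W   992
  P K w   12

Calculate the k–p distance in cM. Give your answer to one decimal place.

13.8 cM

The two most frequent reciprocal classes, P k W and p K w, are the parental types, so the F1 was P k W / p K w.
The two rarest classes, p k W and P K w, are the double crossovers. Comparing them with the parentals, only the p allele has switched, so p is the middle locus and the order is k – p – w.
Crossovers in the k–p interval produce the single-crossover classes P K W and p k w (169 + 147 = 316) plus the double crossovers (22).
RF(k–p) = (316 + 22) / 2450 = 338/2450 = 0.1380 → 13.8 cM.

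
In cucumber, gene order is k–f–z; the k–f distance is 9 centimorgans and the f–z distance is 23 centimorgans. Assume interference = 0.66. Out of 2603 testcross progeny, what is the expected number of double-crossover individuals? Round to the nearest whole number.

Map distances give recombination frequencies of 0.090 and 0.230 for the two intervals.
With interference 0.66 (so coincidence = 0.34), expected double-crossover frequency = 0.090 × 0.230 × 0.34 = 0.00704.
Expected number = 0.00704 × 2603 = 18.32 ≈ 18.

18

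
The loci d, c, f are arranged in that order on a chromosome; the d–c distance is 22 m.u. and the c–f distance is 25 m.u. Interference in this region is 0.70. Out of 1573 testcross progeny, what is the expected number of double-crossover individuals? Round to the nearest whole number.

Map distances give recombination frequencies of 0.220 and 0.250 for the two intervals.
With interference 0.70 (so coincidence = 0.30), expected double-crossover frequency = 0.220 × 0.250 × 0.30 = 0.01650.
Expected number = 0.01650 × 1573 = 25.95 ≈ 26.

26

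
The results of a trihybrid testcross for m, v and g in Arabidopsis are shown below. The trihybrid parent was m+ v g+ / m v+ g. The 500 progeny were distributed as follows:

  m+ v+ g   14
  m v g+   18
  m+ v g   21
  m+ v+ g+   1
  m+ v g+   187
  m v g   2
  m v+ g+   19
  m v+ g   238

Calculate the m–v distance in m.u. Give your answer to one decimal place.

7.0 m.u.

The two rarest classes, m+ v+ g+ and m v g, are the double crossovers. Comparing them with the parentals, only the v allele has switched, so v is the middle locus and the order is m – v – g.
Crossovers in the m–v interval produce the single-crossover classes m v g+ and m+ v+ g (18 + 14 = 32) plus the double crossovers (3).
RF(m–v) = (32 + 3) / 500 = 35/500 = 0.0700 → 7.0 m.u.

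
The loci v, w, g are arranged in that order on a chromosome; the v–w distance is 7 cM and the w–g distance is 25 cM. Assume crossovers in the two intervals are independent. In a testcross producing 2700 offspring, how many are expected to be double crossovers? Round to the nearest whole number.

Map distances give recombination frequencies of 0.070 and 0.250 for the two intervals.
With no interference, expected double-crossover frequency = 0.070 × 0.250 = 0.01750.
Expected number = 0.01750 × 2700 = 47.25 ≈ 47.

47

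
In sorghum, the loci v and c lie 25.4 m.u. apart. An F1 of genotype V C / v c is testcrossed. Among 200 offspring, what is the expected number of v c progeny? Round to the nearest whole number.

75

A map distance of 25.4 m.u. corresponds to a recombination frequency of 0.254.
The F1 is V C / v c, so v c is a parental gamete class with expected frequency (1 − r)/2 = 0.746/2 = 0.3730.
Expected number = 0.3730 × 200 = 74.60 ≈ 75.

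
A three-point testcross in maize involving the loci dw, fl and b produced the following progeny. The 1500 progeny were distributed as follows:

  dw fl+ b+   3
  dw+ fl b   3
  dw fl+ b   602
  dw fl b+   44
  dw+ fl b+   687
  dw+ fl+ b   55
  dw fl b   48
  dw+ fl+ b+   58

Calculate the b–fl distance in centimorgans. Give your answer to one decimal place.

7.5 centimorgans

The two most frequent reciprocal classes, dw+ fl b+ and dw fl+ b, are the parental types, so the F1 was dw+ fl b+ / dw fl+ b.
The two rarest classes, dw+ fl b and dw fl+ b+, are the double crossovers. Comparing them with the parentals, only the b allele has switched, so b is the middle locus and the order is dw – b – fl.
Crossovers in the b–fl interval produce the single-crossover classes dw+ fl+ b+ and dw fl b (58 + 48 = 106) plus the double crossovers (6).
RF(b–fl) = (106 + 6) / 1500 = 112/1500 = 0.0747 → 7.5 centimorgans.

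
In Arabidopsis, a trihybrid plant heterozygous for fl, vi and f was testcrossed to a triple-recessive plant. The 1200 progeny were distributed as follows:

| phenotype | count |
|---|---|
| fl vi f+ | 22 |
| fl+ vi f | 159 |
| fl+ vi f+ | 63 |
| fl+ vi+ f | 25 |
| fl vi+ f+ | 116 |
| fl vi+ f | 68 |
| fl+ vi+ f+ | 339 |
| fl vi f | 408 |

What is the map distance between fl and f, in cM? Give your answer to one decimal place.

The two most frequent reciprocal classes, fl+ vi+ f+ and fl vi f, are the parental types, so the F1 was fl+ vi+ f+ / fl vi f.
The two rarest classes, fl+ vi+ f and fl vi f+, are the double crossovers. Comparing them with the parentals, only the f allele has switched, so f is the middle locus and the order is vi – f – fl.
Crossovers in the f–fl interval produce the single-crossover classes fl vi+ f+ and fl+ vi f (116 + 159 = 275) plus the double crossovers (47).
RF(f–fl) = (275 + 47) / 1200 = 322/1200 = 0.2683 → 26.8 cM.

26.8 cM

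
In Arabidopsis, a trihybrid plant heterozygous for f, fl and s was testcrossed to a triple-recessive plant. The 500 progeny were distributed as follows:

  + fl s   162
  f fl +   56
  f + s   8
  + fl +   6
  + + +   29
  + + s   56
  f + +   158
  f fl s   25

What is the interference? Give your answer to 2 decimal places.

0.18

The two most frequent reciprocal classes, + fl s and f + +, are the parental types, so the F1 was + fl s / f + +.
The two rarest classes, + fl + and f + s, are the double crossovers. Comparing them with the parentals, only the s allele has switched, so s is the middle locus and the order is f – s – fl.
f–s: (54 + 14)/500 = 0.1360; s–fl: (112 + 14)/500 = 0.2520.
Expected DCO frequency = 0.1360 × 0.2520 ≈ 0.03427; observed = 14/500 ≈ 0.02800.
Coefficient of coincidence = 0.02800/0.03427 ≈ 0.82; interference = 1 − 0.82 = 0.18.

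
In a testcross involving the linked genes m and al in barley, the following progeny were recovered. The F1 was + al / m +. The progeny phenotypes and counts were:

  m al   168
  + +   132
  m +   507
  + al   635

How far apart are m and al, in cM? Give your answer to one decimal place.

20.8 cM

The recombinant classes are + + and m al: 132 + 168 = 300.
Recombination frequency = 300/1442 = 0.2080 ≈ 20.8%, i.e. 20.8 cM.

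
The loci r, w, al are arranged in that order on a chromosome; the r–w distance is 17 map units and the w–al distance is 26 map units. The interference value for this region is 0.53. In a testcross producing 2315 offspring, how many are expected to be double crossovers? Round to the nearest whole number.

Map distances give recombination frequencies of 0.170 and 0.260 for the two intervals.
With interference 0.53 (so coincidence = 0.47), expected double-crossover frequency = 0.170 × 0.260 × 0.47 = 0.02077.
Expected number = 0.02077 × 2315 = 48.09 ≈ 48.

48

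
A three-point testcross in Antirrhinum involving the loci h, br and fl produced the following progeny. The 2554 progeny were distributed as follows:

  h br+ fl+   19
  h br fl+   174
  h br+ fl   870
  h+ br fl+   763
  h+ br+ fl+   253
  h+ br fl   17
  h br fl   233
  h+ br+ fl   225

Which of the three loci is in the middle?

The two most frequent reciprocal classes, h br+ fl and h+ br fl+, are the parental types, so the F1 was h br+ fl / h+ br fl+.
The two rarest classes, h br+ fl+ and h+ br fl, are the double crossovers. Comparing them with the parentals, only the fl allele has switched, so fl is the middle locus and the order is br – fl – h.

fl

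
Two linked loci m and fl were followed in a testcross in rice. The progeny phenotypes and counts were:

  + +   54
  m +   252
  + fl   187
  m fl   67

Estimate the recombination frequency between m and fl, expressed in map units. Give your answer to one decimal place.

21.6 map units

The two most frequent classes, + fl (187) and m + (252), are the parental types, so the F1 was + fl / m +.
The recombinant classes are + + and m fl: 54 + 67 = 121.
Recombination frequency = 121/560 = 0.2161 ≈ 21.6%, i.e. 21.6 map units.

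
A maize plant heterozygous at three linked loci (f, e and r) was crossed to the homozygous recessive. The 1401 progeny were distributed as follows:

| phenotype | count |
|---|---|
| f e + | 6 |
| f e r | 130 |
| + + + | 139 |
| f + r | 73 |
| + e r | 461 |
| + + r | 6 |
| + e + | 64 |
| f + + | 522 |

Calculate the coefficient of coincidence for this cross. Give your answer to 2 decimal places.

0.40

The two most frequent reciprocal classes, + e r and f + +, are the parental types, so the F1 was + e r / f + +.
The two rarest classes, + + r and f e +, are the double crossovers. Comparing them with the parentals, only the e allele has switched, so e is the middle locus and the order is r – e – f.
r–e: (137 + 12)/1401 = 0.1064; e–f: (269 + 12)/1401 = 0.2006.
Expected DCO frequency = 0.1064 × 0.2006 ≈ 0.02134; observed = 12/1401 ≈ 0.00857.
Coefficient of coincidence = 0.00857/0.02134 ≈ 0.40.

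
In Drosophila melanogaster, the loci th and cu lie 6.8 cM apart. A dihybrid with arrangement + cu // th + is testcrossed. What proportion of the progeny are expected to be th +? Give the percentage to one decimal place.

46.6%

A map distance of 6.8 cM corresponds to a recombination frequency of 0.068.
The F1 is + cu / th +, so th + is a parental gamete class with expected frequency (1 − r)/2 = 0.932/2 = 0.4660.
That is 0.4660 = 46.6% of the progeny.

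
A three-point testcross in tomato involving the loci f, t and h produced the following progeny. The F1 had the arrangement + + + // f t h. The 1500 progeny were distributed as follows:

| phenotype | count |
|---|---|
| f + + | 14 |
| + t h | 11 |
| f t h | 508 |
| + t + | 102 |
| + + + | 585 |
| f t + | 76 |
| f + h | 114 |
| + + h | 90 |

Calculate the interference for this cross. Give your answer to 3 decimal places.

0.185

The two rarest classes, f + + and + t h, are the double crossovers. Comparing them with the parentals, only the f allele has switched, so f is the middle locus and the order is h – f – t.
h–f: (166 + 25)/1500 = 0.1273; f–t: (216 + 25)/1500 = 0.1607.
Expected DCO frequency = 0.1273 × 0.1607 ≈ 0.02046; observed = 25/1500 ≈ 0.01667.
Coefficient of coincidence = 0.01667/0.02046 ≈ 0.815; interference = 1 − 0.815 = 0.185.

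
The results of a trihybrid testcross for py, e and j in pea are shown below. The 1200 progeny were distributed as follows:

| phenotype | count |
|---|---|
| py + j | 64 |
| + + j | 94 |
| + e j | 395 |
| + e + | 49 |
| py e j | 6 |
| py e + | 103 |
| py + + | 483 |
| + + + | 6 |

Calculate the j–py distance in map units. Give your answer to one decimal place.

The two most frequent reciprocal classes, py + + and + e j, are the parental types, so the F1 was py + + / + e j.
The two rarest classes, + + + and py e j, are the double crossovers. Comparing them with the parentals, only the py allele has switched, so py is the middle locus and the order is j – py – e.
Crossovers in the j–py interval produce the single-crossover classes py + j and + e + (64 + 49 = 113) plus the double crossovers (12).
RF(j–py) = (113 + 12) / 1200 = 125/1200 = 0.1042 → 10.4 map units.

10.4 map units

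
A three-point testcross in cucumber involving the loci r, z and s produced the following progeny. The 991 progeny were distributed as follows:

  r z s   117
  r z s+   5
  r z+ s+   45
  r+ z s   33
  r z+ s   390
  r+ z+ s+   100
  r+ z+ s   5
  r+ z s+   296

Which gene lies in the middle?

r

The two most frequent reciprocal classes, r+ z s+ and r z+ s, are the parental types, so the F1 was r+ z s+ / r z+ s.
The two rarest classes, r z s+ and r+ z+ s, are the double crossovers. Comparing them with the parentals, only the r allele has switched, so r is the middle locus and the order is z – r – s.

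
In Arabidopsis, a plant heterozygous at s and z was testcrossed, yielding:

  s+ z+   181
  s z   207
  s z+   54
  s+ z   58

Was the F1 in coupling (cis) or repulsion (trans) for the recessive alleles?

The two most frequent classes are s+ z+ (181) and s z (207); these are the parental (non-recombinant) types.
So the F1 carried s+ z+ on one chromosome and s z on the other — the recessive alleles are on the same chromosome (cis / coupling).

cis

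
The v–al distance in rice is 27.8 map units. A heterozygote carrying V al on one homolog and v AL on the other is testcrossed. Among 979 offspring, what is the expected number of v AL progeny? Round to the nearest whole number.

353

A map distance of 27.8 map units corresponds to a recombination frequency of 0.278.
The F1 is V al / v AL, so v AL is a parental gamete class with expected frequency (1 − r)/2 = 0.722/2 = 0.3610.
Expected number = 0.3610 × 979 = 353.42 ≈ 353.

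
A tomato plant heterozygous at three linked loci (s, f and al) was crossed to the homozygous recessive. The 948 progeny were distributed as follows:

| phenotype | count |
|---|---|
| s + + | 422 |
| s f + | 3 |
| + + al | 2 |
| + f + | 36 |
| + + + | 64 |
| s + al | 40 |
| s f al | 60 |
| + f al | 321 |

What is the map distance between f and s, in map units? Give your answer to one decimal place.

13.6 map units

The two most frequent reciprocal classes, s + + and + f al, are the parental types, so the F1 was s + + / + f al.
The two rarest classes, s f + and + + al, are the double crossovers. Comparing them with the parentals, only the f allele has switched, so f is the middle locus and the order is s – f – al.
Crossovers in the s–f interval produce the single-crossover classes + + + and s f al (64 + 60 = 124) plus the double crossovers (5).
RF(s–f) = (124 + 5) / 948 = 129/948 = 0.1361 → 13.6 map units.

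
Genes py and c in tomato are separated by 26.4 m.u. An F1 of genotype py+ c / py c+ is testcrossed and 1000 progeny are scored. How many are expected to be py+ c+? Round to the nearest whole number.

132

A map distance of 26.4 m.u. corresponds to a recombination frequency of 0.264.
The F1 is py+ c / py c+, so py+ c+ is a recombinant gamete class with expected frequency r/2 = 0.264/2 = 0.1320.
Expected number = 0.1320 × 1000 = 132.00 ≈ 132.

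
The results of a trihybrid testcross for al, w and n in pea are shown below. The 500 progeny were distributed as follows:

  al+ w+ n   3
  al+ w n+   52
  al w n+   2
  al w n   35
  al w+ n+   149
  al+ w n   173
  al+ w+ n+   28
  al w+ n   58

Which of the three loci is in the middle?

The two most frequent reciprocal classes, al w+ n+ and al+ w n, are the parental types, so the F1 was al w+ n+ / al+ w n.
The two rarest classes, al w n+ and al+ w+ n, are the double crossovers. Comparing them with the parentals, only the w allele has switched, so w is the middle locus and the order is n – w – al.

w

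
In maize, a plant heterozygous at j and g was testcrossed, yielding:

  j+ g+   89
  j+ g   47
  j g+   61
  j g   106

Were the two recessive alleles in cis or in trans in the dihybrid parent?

cis

The two most frequent classes are j+ g+ (89) and j g (106); these are the parental (non-recombinant) types.
So the F1 carried j+ g+ on one chromosome and j g on the other — the recessive alleles are on the same chromosome (cis / coupling).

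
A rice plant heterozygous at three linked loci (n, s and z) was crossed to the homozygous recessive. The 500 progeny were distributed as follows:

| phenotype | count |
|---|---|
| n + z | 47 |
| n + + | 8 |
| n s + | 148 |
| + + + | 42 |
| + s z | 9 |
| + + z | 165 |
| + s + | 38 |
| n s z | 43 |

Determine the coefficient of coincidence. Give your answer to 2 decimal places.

The two most frequent reciprocal classes, n s + and + + z, are the parental types, so the F1 was n s + / + + z.
The two rarest classes, n + + and + s z, are the double crossovers. Comparing them with the parentals, only the s allele has switched, so s is the middle locus and the order is n – s – z.
n–s: (85 + 17)/500 = 0.2040; s–z: (85 + 17)/500 = 0.2040.
Expected DCO frequency = 0.2040 × 0.2040 ≈ 0.04162; observed = 17/500 ≈ 0.03400.
Coefficient of coincidence = 0.03400/0.04162 ≈ 0.82.

0.82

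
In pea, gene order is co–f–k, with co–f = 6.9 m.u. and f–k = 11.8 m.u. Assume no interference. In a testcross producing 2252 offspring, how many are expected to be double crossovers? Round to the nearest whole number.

18

Map distances give recombination frequencies of 0.069 and 0.118 for the two intervals.
With no interference, expected double-crossover frequency = 0.069 × 0.118 = 0.00814.
Expected number = 0.00814 × 2252 = 18.34 ≈ 18.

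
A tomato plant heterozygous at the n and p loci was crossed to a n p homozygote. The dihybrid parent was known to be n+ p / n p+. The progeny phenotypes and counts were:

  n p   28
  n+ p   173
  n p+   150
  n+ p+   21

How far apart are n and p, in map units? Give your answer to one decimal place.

The recombinant classes are n+ p+ and n p: 21 + 28 = 49.
Recombination frequency = 49/372 = 0.1317 ≈ 13.2%, i.e. 13.2 map units.

13.2 map units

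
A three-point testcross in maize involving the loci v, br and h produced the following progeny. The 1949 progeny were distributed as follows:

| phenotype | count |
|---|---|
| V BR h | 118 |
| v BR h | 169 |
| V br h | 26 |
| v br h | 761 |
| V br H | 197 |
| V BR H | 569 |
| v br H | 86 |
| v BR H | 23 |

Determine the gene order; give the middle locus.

v

The two most frequent reciprocal classes, V BR H and v br h, are the parental types, so the F1 was V BR H / v br h.
The two rarest classes, v BR H and V br h, are the double crossovers. Comparing them with the parentals, only the v allele has switched, so v is the middle locus and the order is br – v – h.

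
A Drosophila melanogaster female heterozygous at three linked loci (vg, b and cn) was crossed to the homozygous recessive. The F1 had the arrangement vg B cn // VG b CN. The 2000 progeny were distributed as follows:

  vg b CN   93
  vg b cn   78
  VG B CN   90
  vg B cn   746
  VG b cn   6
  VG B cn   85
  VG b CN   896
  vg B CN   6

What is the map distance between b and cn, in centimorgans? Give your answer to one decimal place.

9.0 centimorgans

The two rarest classes, vg B CN and VG b cn, are the double crossovers. Comparing them with the parentals, only the cn allele has switched, so cn is the middle locus and the order is vg – cn – b.
Crossovers in the cn–b interval produce the single-crossover classes vg b cn and VG B CN (78 + 90 = 168) plus the double crossovers (12).
RF(cn–b) = (168 + 12) / 2000 = 180/2000 = 0.0900 → 9.0 centimorgans.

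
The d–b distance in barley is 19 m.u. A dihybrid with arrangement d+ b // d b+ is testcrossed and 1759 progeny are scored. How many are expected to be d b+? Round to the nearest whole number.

A map distance of 19 m.u. corresponds to a recombination frequency of 0.190.
The F1 is d+ b / d b+, so d b+ is a parental gamete class with expected frequency (1 − r)/2 = 0.810/2 = 0.4050.
Expected number = 0.4050 × 1759 = 712.40 ≈ 712.

712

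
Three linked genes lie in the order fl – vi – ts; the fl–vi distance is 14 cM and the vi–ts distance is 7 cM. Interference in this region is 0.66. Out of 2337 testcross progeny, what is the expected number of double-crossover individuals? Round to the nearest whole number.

8

Map distances give recombination frequencies of 0.140 and 0.070 for the two intervals.
With interference 0.66 (so coincidence = 0.34), expected double-crossover frequency = 0.140 × 0.070 × 0.34 = 0.00333.
Expected number = 0.00333 × 2337 = 7.79 ≈ 8.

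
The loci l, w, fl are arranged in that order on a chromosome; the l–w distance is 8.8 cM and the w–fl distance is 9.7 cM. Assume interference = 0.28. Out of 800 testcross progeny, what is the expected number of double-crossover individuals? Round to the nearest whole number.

Map distances give recombination frequencies of 0.088 and 0.097 for the two intervals.
With interference 0.28 (so coincidence = 0.72), expected double-crossover frequency = 0.088 × 0.097 × 0.72 = 0.00615.
Expected number = 0.00615 × 800 = 4.92 ≈ 5.

5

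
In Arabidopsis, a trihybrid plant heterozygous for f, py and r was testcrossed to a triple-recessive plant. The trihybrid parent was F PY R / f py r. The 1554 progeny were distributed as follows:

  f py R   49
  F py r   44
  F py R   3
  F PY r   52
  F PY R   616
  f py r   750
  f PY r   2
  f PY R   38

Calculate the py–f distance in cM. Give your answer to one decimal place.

The two rarest classes, F py R and f PY r, are the double crossovers. Comparing them with the parentals, only the py allele has switched, so py is the middle locus and the order is f – py – r.
Crossovers in the f–py interval produce the single-crossover classes f PY R and F py r (38 + 44 = 82) plus the double crossovers (5).
RF(f–py) = (82 + 5) / 1554 = 87/1554 = 0.0560 → 5.6 cM.

5.6 cM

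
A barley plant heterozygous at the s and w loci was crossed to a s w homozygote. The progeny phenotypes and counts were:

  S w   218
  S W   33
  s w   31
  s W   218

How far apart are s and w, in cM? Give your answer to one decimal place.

12.8 cM

The two most frequent classes, S w (218) and s W (218), are the parental types, so the F1 was S w / s W.
The recombinant classes are S W and s w: 33 + 31 = 64.
Recombination frequency = 64/500 = 0.1280 ≈ 12.8%, i.e. 12.8 cM.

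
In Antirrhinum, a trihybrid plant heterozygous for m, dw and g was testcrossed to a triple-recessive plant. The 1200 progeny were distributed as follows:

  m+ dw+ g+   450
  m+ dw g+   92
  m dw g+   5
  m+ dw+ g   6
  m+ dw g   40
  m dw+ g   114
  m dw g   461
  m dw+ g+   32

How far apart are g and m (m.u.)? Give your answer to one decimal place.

The two most frequent reciprocal classes, m+ dw+ g+ and m dw g, are the parental types, so the F1 was m+ dw+ g+ / m dw g.
The two rarest classes, m+ dw+ g and m dw g+, are the double crossovers. Comparing them with the parentals, only the g allele has switched, so g is the middle locus and the order is m – g – dw.
Crossovers in the m–g interval produce the single-crossover classes m dw+ g+ and m+ dw g (32 + 40 = 72) plus the double crossovers (11).
RF(m–g) = (72 + 11) / 1200 = 83/1200 = 0.0692 → 6.9 m.u.

6.9 m.u.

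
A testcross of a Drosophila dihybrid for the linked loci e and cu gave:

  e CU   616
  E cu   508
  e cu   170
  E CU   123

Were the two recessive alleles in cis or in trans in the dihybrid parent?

The two most frequent classes are E cu (508) and e CU (616); these are the parental (non-recombinant) types.
So the F1 carried E cu on one chromosome and e CU on the other — the recessive alleles are on opposite chromosomes (trans / repulsion).

trans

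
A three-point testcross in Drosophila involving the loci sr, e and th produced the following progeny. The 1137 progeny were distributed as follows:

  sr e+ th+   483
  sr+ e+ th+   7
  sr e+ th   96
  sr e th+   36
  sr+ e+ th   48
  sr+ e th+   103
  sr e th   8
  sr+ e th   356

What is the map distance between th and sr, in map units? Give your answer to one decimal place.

18.8 map units

The two most frequent reciprocal classes, sr+ e th and sr e+ th+, are the parental types, so the F1 was sr+ e th / sr e+ th+.
The two rarest classes, sr e th and sr+ e+ th+, are the double crossovers. Comparing them with the parentals, only the sr allele has switched, so sr is the middle locus and the order is e – sr – th.
Crossovers in the sr–th interval produce the single-crossover classes sr+ e th+ and sr e+ th (103 + 96 = 199) plus the double crossovers (15).
RF(sr–th) = (199 + 15) / 1137 = 214/1137 = 0.1882 → 18.8 map units.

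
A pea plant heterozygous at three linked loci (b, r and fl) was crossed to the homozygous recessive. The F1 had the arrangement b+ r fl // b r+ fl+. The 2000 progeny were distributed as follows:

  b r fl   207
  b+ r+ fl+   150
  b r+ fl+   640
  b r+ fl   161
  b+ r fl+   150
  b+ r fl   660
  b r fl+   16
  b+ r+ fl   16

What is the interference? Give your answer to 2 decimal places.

The two rarest classes, b+ r+ fl and b r fl+, are the double crossovers. Comparing them with the parentals, only the r allele has switched, so r is the middle locus and the order is b – r – fl.
b–r: (357 + 32)/2000 = 0.1945; r–fl: (311 + 32)/2000 = 0.1715.
Expected DCO frequency = 0.1945 × 0.1715 ≈ 0.03336; observed = 32/2000 ≈ 0.01600.
Coefficient of coincidence = 0.01600/0.03336 ≈ 0.48; interference = 1 − 0.48 = 0.52.

0.52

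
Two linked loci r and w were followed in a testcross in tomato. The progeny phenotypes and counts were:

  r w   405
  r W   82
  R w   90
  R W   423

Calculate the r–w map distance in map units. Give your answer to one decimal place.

17.2 map units

The two most frequent classes, R W (423) and r w (405), are the parental types, so the F1 was R W / r w.
The recombinant classes are R w and r W: 90 + 82 = 172.
Recombination frequency = 172/1000 = 0.1720 ≈ 17.2%, i.e. 17.2 map units.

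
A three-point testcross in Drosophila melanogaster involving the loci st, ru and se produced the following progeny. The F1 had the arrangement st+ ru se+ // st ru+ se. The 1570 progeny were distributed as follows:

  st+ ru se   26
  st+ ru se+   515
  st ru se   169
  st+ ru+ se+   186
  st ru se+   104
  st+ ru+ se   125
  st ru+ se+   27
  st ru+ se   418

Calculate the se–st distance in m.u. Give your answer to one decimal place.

18.0 m.u.

The two rarest classes, st+ ru se and st ru+ se+, are the double crossovers. Comparing them with the parentals, only the se allele has switched, so se is the middle locus and the order is ru – se – st.
Crossovers in the se–st interval produce the single-crossover classes st ru se+ and st+ ru+ se (104 + 125 = 229) plus the double crossovers (53).
RF(se–st) = (229 + 53) / 1570 = 282/1570 = 0.1796 → 18.0 m.u.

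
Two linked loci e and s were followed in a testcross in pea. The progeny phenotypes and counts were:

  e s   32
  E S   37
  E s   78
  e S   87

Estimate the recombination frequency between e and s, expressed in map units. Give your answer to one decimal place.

29.5 map units

The two most frequent classes, E s (78) and e S (87), are the parental types, so the F1 was E s / e S.
The recombinant classes are E S and e s: 37 + 32 = 69.
Recombination frequency = 69/234 = 0.2949 ≈ 29.5%, i.e. 29.5 map units.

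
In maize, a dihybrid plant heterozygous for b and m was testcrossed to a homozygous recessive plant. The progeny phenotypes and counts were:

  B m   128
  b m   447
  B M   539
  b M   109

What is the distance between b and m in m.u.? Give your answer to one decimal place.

19.4 m.u.

The two most frequent classes, B M (539) and b m (447), are the parental types, so the F1 was B M / b m.
The recombinant classes are B m and b M: 128 + 109 = 237.
Recombination frequency = 237/1223 = 0.1938 ≈ 19.4%, i.e. 19.4 m.u.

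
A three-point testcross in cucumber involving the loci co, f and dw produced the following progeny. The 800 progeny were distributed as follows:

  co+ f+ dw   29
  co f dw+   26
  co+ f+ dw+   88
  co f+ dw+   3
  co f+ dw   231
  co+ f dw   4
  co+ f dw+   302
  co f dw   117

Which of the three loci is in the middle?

dw

The two most frequent reciprocal classes, co+ f dw+ and co f+ dw, are the parental types, so the F1 was co+ f dw+ / co f+ dw.
The two rarest classes, co+ f dw and co f+ dw+, are the double crossovers. Comparing them with the parentals, only the dw allele has switched, so dw is the middle locus and the order is co – dw – f.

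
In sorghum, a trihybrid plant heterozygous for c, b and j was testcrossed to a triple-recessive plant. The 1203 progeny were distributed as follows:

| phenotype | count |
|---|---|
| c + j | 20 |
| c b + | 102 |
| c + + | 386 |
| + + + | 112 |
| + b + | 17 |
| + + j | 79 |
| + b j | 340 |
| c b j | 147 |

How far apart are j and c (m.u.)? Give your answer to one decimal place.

24.6 m.u.

The two most frequent reciprocal classes, c + + and + b j, are the parental types, so the F1 was c + + / + b j.
The two rarest classes, c + j and + b +, are the double crossovers. Comparing them with the parentals, only the j allele has switched, so j is the middle locus and the order is c – j – b.
Crossovers in the c–j interval produce the single-crossover classes + + + and c b j (112 + 147 = 259) plus the double crossovers (37).
RF(c–j) = (259 + 37) / 1203 = 296/1203 = 0.2461 → 24.6 m.u.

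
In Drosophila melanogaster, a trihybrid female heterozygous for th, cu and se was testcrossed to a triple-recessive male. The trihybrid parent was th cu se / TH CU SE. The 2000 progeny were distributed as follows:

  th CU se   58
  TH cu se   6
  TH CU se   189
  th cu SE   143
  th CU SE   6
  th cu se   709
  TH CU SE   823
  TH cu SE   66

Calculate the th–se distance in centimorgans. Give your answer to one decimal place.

17.2 centimorgans

The two rarest classes, TH cu se and th CU SE, are the double crossovers. Comparing them with the parentals, only the th allele has switched, so th is the middle locus and the order is cu – th – se.
Crossovers in the th–se interval produce the single-crossover classes th cu SE and TH CU se (143 + 189 = 332) plus the double crossovers (12).
RF(th–se) = (332 + 12) / 2000 = 344/2000 = 0.1720 → 17.2 centimorgans.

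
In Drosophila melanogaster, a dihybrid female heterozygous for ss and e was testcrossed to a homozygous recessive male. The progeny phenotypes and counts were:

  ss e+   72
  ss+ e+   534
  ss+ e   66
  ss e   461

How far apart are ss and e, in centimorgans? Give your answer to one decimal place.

The two most frequent classes, ss+ e+ (534) and ss e (461), are the parental types, so the F1 was ss+ e+ / ss e.
The recombinant classes are ss+ e and ss e+: 66 + 72 = 138.
Recombination frequency = 138/1133 = 0.1218 ≈ 12.2%, i.e. 12.2 centimorgans.

12.2 centimorgans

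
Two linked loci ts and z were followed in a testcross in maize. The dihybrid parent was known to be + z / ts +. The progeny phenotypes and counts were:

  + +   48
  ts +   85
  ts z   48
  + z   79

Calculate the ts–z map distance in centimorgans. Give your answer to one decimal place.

The recombinant classes are + + and ts z: 48 + 48 = 96.
Recombination frequency = 96/260 = 0.3692 ≈ 36.9%, i.e. 36.9 centimorgans.

36.9 centimorgans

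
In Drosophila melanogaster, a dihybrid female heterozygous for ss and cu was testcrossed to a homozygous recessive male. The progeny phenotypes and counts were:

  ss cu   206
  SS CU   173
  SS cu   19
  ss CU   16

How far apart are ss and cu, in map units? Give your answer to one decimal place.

The two most frequent classes, SS CU (173) and ss cu (206), are the parental types, so the F1 was SS CU / ss cu.
The recombinant classes are SS cu and ss CU: 19 + 16 = 35.
Recombination frequency = 35/414 = 0.0845 ≈ 8.5%, i.e. 8.5 map units.

8.5 map units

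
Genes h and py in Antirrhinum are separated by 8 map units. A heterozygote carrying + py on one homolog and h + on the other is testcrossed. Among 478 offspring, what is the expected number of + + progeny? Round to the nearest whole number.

19

A map distance of 8 map units corresponds to a recombination frequency of 0.080.
The F1 is + py / h +, so + + is a recombinant gamete class with expected frequency r/2 = 0.080/2 = 0.0400.
Expected number = 0.0400 × 478 = 19.12 ≈ 19.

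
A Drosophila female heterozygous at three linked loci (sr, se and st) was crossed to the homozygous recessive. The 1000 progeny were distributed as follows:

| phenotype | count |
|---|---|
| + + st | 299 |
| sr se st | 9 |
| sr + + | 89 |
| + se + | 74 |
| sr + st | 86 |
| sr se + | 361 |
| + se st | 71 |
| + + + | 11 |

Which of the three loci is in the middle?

st

The two most frequent reciprocal classes, sr se + and + + st, are the parental types, so the F1 was sr se + / + + st.
The two rarest classes, sr se st and + + +, are the double crossovers. Comparing them with the parentals, only the st allele has switched, so st is the middle locus and the order is se – st – sr.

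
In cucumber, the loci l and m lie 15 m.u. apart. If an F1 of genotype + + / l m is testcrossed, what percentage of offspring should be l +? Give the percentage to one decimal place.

A map distance of 15 m.u. corresponds to a recombination frequency of 0.150.
The F1 is + + / l m, so l + is a recombinant gamete class with expected frequency r/2 = 0.150/2 = 0.0750.
That is 0.0750 = 7.5% of the progeny.

7.5%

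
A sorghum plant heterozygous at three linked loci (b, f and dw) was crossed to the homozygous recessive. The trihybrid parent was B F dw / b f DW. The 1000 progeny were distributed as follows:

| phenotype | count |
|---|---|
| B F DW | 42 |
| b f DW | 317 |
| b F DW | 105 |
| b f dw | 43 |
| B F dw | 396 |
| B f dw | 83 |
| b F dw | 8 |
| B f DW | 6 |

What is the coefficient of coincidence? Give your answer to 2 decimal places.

0.70

The two rarest classes, b F dw and B f DW, are the double crossovers. Comparing them with the parentals, only the b allele has switched, so b is the middle locus and the order is dw – b – f.
dw–b: (85 + 14)/1000 = 0.0990; b–f: (188 + 14)/1000 = 0.2020.
Expected DCO frequency = 0.0990 × 0.2020 ≈ 0.02000; observed = 14/1000 ≈ 0.01400.
Coefficient of coincidence = 0.01400/0.02000 ≈ 0.70.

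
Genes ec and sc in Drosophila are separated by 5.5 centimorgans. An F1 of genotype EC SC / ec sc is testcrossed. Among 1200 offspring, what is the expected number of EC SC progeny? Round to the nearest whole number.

A map distance of 5.5 centimorgans corresponds to a recombination frequency of 0.055.
The F1 is EC SC / ec sc, so EC SC is a parental gamete class with expected frequency (1 − r)/2 = 0.945/2 = 0.4725.
Expected number = 0.4725 × 1200 = 567.00 ≈ 567.

567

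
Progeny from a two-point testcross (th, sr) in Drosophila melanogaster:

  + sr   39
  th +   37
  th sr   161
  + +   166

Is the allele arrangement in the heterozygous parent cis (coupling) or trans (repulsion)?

The two most frequent classes are + + (166) and th sr (161); these are the parental (non-recombinant) types.
So the F1 carried + + on one chromosome and th sr on the other — the recessive alleles are on the same chromosome (cis / coupling).

cis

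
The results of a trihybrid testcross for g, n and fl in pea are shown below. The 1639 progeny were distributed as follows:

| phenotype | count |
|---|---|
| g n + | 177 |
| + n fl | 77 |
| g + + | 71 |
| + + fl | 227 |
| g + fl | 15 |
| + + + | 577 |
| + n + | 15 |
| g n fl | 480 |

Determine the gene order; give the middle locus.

The two most frequent reciprocal classes, g n fl and + + +, are the parental types, so the F1 was g n fl / + + +.
The two rarest classes, g + fl and + n +, are the double crossovers. Comparing them with the parentals, only the n allele has switched, so n is the middle locus and the order is g – n – fl.

n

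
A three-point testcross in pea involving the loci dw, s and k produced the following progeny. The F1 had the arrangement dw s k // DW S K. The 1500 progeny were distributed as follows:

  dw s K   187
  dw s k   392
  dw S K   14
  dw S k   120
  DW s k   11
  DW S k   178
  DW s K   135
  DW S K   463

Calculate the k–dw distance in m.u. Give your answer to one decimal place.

26.0 m.u.

The two rarest classes, DW s k and dw S K, are the double crossovers. Comparing them with the parentals, only the dw allele has switched, so dw is the middle locus and the order is s – dw – k.
Crossovers in the dw–k interval produce the single-crossover classes dw s K and DW S k (187 + 178 = 365) plus the double crossovers (25).
RF(dw–k) = (365 + 25) / 1500 = 390/1500 = 0.2600 → 26.0 m.u.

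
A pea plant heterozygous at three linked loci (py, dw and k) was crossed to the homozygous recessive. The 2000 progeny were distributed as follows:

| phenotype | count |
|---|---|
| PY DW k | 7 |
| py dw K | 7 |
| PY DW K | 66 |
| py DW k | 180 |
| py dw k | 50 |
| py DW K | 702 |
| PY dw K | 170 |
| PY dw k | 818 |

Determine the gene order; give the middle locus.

The two most frequent reciprocal classes, PY dw k and py DW K, are the parental types, so the F1 was PY dw k / py DW K.
The two rarest classes, PY DW k and py dw K, are the double crossovers. Comparing them with the parentals, only the dw allele has switched, so dw is the middle locus and the order is py – dw – k.

dw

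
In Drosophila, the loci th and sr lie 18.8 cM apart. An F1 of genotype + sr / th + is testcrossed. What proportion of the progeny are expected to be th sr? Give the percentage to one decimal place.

9.4%

A map distance of 18.8 cM corresponds to a recombination frequency of 0.188.
The F1 is + sr / th +, so th sr is a recombinant gamete class with expected frequency r/2 = 0.188/2 = 0.0940.
That is 0.0940 = 9.4% of the progeny.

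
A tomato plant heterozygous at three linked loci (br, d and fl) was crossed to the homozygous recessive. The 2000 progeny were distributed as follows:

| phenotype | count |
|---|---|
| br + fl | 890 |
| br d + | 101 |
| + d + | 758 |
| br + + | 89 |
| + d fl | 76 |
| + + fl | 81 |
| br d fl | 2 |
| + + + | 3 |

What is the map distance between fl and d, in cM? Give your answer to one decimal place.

The two most frequent reciprocal classes, + d + and br + fl, are the parental types, so the F1 was + d + / br + fl.
The two rarest classes, + + + and br d fl, are the double crossovers. Comparing them with the parentals, only the d allele has switched, so d is the middle locus and the order is br – d – fl.
Crossovers in the d–fl interval produce the single-crossover classes + d fl and br + + (76 + 89 = 165) plus the double crossovers (5).
RF(d–fl) = (165 + 5) / 2000 = 170/2000 = 0.0850 → 8.5 cM.

8.5 cM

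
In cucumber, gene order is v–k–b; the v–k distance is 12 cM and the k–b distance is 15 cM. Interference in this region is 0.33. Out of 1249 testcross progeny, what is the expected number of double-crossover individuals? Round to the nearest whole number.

Map distances give recombination frequencies of 0.120 and 0.150 for the two intervals.
With interference 0.33 (so coincidence = 0.67), expected double-crossover frequency = 0.120 × 0.150 × 0.67 = 0.01206.
Expected number = 0.01206 × 1249 = 15.06 ≈ 15.

15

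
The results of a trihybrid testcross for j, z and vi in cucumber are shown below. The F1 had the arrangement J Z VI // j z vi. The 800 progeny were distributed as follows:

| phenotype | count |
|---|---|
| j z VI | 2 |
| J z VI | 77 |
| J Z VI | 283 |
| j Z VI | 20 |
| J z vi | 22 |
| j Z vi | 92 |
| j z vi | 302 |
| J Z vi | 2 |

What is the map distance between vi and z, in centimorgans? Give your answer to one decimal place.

The two rarest classes, J Z vi and j z VI, are the double crossovers. Comparing them with the parentals, only the vi allele has switched, so vi is the middle locus and the order is j – vi – z.
Crossovers in the vi–z interval produce the single-crossover classes J z VI and j Z vi (77 + 92 = 169) plus the double crossovers (4).
RF(vi–z) = (169 + 4) / 800 = 173/800 = 0.2162 → 21.6 centimorgans.

21.6 centimorgans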